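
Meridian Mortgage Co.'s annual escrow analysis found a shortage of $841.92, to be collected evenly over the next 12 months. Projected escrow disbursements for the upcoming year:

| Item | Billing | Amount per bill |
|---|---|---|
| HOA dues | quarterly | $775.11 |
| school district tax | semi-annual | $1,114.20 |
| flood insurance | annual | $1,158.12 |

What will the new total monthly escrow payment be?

HOA dues — $775.11 × 4 = $3,100.44
School district tax — $1,114.20 × 2 = $2,228.40
Flood insurance — $1,158.12
Yearly total = $6,486.96
Base monthly escrow = $6,486.96 ÷ 12 = $540.58
Shortage spread = $841.92 ÷ 12 = $70.16/mo
Adjusted monthly = $540.58 + $70.16 = $610.74

$610.74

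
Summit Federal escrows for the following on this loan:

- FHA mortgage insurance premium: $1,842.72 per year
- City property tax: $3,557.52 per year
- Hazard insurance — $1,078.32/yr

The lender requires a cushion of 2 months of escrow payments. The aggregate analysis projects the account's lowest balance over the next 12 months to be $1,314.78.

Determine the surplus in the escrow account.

FHA mortgage insurance premium: $1,842.72
City property tax: $3,557.52
Hazard insurance: $1,078.32
Yearly total = $1,842.72 + $3,557.52 + $1,078.32 = $6,478.56
Monthly = $6,478.56 ÷ 12 = $539.88
Cushion = 2 × $539.88 = $1,079.76
Surplus = $1,314.78 − $1,079.76 = $235.02

$235.02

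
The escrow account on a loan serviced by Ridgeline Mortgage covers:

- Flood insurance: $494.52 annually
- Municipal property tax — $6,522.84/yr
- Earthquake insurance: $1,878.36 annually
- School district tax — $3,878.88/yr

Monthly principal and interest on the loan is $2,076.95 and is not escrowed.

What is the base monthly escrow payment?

$1,064.55

Flood insurance — $494.52 annually
Municipal property tax — $6,522.84 annually
Earthquake insurance — $1,878.36 annually
School district tax — $3,878.88 annually
Combined annual = $494.52 + $6,522.84 + $1,878.36 + $3,878.88 = $12,774.60
Monthly escrow = $12,774.60 ÷ 12 = $1,064.55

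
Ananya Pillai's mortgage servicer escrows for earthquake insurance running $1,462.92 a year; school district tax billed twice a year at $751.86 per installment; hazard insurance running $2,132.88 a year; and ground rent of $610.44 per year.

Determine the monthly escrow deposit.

Earthquake insurance — $1,462.92/yr
School district tax — $751.86 × 2 = $1,503.72/yr
Hazard insurance — $2,132.88/yr
Ground rent — $610.44/yr
Annual escrow total = $1,462.92 + $1,503.72 + $2,132.88 + $610.44 = $5,709.96
Monthly escrow = $5,709.96 / 12 = $475.83

$475.83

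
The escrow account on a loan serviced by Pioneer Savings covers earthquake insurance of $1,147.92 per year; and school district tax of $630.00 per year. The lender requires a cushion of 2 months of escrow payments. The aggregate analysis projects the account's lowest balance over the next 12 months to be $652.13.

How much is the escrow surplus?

$355.81

Earthquake insurance — $1,147.92/yr
School district tax — $630.00/yr
Total per year = $1,777.92
Per month = $1,777.92 ÷ 12 = $148.16
Required cushion = 2 × $148.16 = $296.32
Surplus = $652.13 − $296.32 = $355.81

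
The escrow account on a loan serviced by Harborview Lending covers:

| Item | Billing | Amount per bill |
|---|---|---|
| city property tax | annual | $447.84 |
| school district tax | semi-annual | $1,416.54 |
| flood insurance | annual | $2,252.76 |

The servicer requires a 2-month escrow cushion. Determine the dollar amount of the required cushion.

$922.28

City property tax — $447.84/yr
School district tax — $1,416.54 × 2 = $2,833.08/yr
Flood insurance — $2,252.76/yr
Annual escrow total = $447.84 + $2,833.08 + $2,252.76 = $5,533.68
Base monthly escrow = $5,533.68 ÷ 12 = $461.14
Reserve = 2 × $461.14 = $922.28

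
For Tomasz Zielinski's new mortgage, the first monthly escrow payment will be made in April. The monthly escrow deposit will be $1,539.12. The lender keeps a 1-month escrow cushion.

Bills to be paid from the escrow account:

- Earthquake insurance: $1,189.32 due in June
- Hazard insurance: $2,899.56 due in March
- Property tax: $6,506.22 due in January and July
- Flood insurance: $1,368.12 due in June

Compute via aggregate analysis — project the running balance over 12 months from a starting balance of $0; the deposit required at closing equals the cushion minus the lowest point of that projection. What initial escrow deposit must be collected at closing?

Cushion = 1 × $1,539.12 = $1,539.12
Trial balance (start $0, +$1,539.12 each month, − disbursements):
  Apr: +$1,539.12 → $1,539.12
  May: +$1,539.12 → $3,078.24
  Jun: +$1,539.12 − $2,557.44 → $2,059.92
  Jul: +$1,539.12 − $6,506.22 → -$2,907.18
  Aug: +$1,539.12 → -$1,368.06
  Sep: +$1,539.12 → $171.06
  Oct: +$1,539.12 → $1,710.18
  Nov: +$1,539.12 → $3,249.30
  Dec: +$1,539.12 → $4,788.42
  Jan: +$1,539.12 − $6,506.22 → -$178.68
  Feb: +$1,539.12 → $1,360.44
  Mar: +$1,539.12 − $2,899.56 → $0.00
Lowest trial balance = -$2,907.18 (Jul)
Initial deposit = cushion − low point = $1,539.12 − (-$2,907.18) = $4,446.30

$4,446.30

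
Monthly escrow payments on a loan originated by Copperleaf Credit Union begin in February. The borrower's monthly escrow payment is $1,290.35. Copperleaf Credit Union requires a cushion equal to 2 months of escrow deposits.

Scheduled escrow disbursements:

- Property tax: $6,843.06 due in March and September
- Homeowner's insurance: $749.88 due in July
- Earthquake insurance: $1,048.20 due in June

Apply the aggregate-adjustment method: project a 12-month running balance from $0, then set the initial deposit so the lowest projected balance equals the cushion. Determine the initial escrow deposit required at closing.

$7,742.10

Cushion = 2 × $1,290.35 = $2,580.70
Trial balance (start $0, +$1,290.35 each month, − disbursements):
  Feb: +$1,290.35 → $1,290.35
  Mar: +$1,290.35 − $6,843.06 → -$4,262.36
  Apr: +$1,290.35 → -$2,972.01
  May: +$1,290.35 → -$1,681.66
  Jun: +$1,290.35 − $1,048.20 → -$1,439.51
  Jul: +$1,290.35 − $749.88 → -$899.04
  Aug: +$1,290.35 → $391.31
  Sep: +$1,290.35 − $6,843.06 → -$5,161.40
  Oct: +$1,290.35 → -$3,871.05
  Nov: +$1,290.35 → -$2,580.70
  Dec: +$1,290.35 → -$1,290.35
  Jan: +$1,290.35 → $0.00
Lowest trial balance = -$5,161.40 (Sep)
Initial deposit = cushion − low point = $2,580.70 − (-$5,161.40) = $7,742.10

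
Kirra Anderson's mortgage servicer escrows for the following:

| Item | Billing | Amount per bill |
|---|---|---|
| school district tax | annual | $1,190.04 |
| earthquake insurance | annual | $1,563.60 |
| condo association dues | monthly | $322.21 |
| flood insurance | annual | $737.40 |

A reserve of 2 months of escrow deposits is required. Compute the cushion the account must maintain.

$1,226.26

School district tax = $1,190.04 annually
Earthquake insurance = $1,563.60 annually
Condo association dues = $322.21 × 12 = $3,866.52 annually
Flood insurance = $737.40 annually
Total annual escrow = $7,357.56
Base monthly escrow = $7,357.56 / 12 = $613.13
Cushion = 2 × $613.13 = $1,226.26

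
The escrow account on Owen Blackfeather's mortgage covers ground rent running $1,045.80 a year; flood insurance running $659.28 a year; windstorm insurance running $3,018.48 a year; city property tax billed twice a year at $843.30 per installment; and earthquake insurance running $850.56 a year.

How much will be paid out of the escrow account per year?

Ground rent: $1,045.80/yr
Flood insurance: $659.28/yr
Windstorm insurance: $3,018.48/yr
City property tax: $843.30 × 2 = $1,686.60/yr
Earthquake insurance: $850.56/yr
Total per year = $1,045.80 + $659.28 + $3,018.48 + $1,686.60 + $850.56 = $7,260.72

$7,260.72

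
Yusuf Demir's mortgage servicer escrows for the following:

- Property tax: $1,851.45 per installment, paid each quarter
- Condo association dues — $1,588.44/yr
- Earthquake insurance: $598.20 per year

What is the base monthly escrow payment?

Property tax: $1,851.45 × 4 = $7,405.80 annually
Condo association dues: $1,588.44 annually
Earthquake insurance: $598.20 annually
Total per year = $7,405.80 + $1,588.44 + $598.20 = $9,592.44
Base monthly escrow = $9,592.44 ÷ 12 = $799.37

$799.37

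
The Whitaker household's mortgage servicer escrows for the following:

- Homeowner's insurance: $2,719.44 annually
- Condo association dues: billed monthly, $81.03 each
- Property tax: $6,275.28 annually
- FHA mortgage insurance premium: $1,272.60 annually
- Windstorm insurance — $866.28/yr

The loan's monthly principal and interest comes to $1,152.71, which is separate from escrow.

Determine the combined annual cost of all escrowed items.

$12,105.96

Homeowner's insurance: $2,719.44 annually
Condo association dues: $81.03 × 12 = $972.36 annually
Property tax: $6,275.28 annually
FHA mortgage insurance premium: $1,272.60 annually
Windstorm insurance: $866.28 annually
Total annual escrow = $2,719.44 + $972.36 + $6,275.28 + $1,272.60 + $866.28 = $12,105.96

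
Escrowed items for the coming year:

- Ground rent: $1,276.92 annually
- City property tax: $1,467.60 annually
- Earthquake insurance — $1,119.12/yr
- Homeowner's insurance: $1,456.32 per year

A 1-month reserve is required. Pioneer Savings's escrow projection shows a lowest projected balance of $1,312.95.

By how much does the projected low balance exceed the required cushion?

Ground rent = $1,276.92 annually
City property tax = $1,467.60 annually
Earthquake insurance = $1,119.12 annually
Homeowner's insurance = $1,456.32 annually
Total annual escrow = $1,276.92 + $1,467.60 + $1,119.12 + $1,456.32 = $5,319.96
Base monthly escrow = $5,319.96 / 12 = $443.33
Required cushion = 1 × $443.33 = $443.33
Excess over cushion: $1,312.95 − $443.33 = $869.62

$869.62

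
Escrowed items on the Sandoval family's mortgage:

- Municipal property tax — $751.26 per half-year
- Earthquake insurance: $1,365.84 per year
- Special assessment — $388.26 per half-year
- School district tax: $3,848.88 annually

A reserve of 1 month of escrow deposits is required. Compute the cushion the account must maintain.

$624.48

Municipal property tax = $751.26 × 2 = $1,502.52 per year
Earthquake insurance = $1,365.84 per year
Special assessment = $388.26 × 2 = $776.52 per year
School district tax = $3,848.88 per year
Combined annual = $1,502.52 + $1,365.84 + $776.52 + $3,848.88 = $7,493.76
Monthly = $7,493.76 / 12 = $624.48
Required cushion = 1 × $624.48 = $624.48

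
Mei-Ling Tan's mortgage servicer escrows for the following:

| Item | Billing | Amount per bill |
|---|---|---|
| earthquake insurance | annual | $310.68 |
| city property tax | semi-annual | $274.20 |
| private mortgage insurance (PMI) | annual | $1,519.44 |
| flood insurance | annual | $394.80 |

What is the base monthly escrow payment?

Earthquake insurance — $310.68
City property tax — $274.20 × 2 = $548.40
Private mortgage insurance (PMI) — $1,519.44
Flood insurance — $394.80
Annual escrow total = $310.68 + $548.40 + $1,519.44 + $394.80 = $2,773.32
Monthly = $2,773.32 / 12 = $231.11

$231.11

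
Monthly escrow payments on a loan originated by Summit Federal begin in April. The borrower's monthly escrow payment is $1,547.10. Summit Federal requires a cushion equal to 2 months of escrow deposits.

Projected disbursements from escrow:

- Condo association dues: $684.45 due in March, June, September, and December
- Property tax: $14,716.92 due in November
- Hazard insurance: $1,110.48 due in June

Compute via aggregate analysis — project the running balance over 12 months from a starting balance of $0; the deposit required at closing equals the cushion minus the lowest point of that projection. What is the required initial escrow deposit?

Cushion = 2 × $1,547.10 = $3,094.20
Trial balance (start $0, +$1,547.10 each month, − disbursements):
  Apr: +$1,547.10 → $1,547.10
  May: +$1,547.10 → $3,094.20
  Jun: +$1,547.10 − $1,794.93 → $2,846.37
  Jul: +$1,547.10 → $4,393.47
  Aug: +$1,547.10 → $5,940.57
  Sep: +$1,547.10 − $684.45 → $6,803.22
  Oct: +$1,547.10 → $8,350.32
  Nov: +$1,547.10 − $14,716.92 → -$4,819.50
  Dec: +$1,547.10 − $684.45 → -$3,956.85
  Jan: +$1,547.10 → -$2,409.75
  Feb: +$1,547.10 → -$862.65
  Mar: +$1,547.10 − $684.45 → $0.00
Lowest trial balance = -$4,819.50 (Nov)
Initial deposit = cushion − low point = $3,094.20 − (-$4,819.50) = $7,913.70

$7,913.70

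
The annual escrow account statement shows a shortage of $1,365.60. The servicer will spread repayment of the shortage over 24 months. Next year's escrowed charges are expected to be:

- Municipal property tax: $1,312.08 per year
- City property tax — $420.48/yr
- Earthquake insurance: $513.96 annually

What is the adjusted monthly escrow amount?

$244.11

Municipal property tax: $1,312.08 per year
City property tax: $420.48 per year
Earthquake insurance: $513.96 per year
Total per year = $2,246.52
Monthly = $2,246.52 / 12 = $187.21
Monthly shortage recovery: $1,365.60 ÷ 24 = $56.90
New monthly escrow = $187.21 + $56.90 = $244.11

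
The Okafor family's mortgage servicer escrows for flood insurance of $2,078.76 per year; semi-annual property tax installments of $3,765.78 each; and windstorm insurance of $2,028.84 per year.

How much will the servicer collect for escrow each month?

Flood insurance: $2,078.76/yr
Property tax: $3,765.78 × 2 = $7,531.56/yr
Windstorm insurance: $2,028.84/yr
Total annual escrow = $11,639.16
Base monthly escrow = $11,639.16 ÷ 12 = $969.93

$969.93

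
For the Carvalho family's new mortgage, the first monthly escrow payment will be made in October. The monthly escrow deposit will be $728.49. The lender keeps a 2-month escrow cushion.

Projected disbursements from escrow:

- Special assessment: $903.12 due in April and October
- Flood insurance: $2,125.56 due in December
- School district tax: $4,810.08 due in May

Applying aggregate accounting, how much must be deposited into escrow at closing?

$4,370.94

Cushion = 2 × $728.49 = $1,456.98
Trial balance (start $0, +$728.49 each month, − disbursements):
  Oct: +$728.49 − $903.12 → -$174.63
  Nov: +$728.49 → $553.86
  Dec: +$728.49 − $2,125.56 → -$843.21
  Jan: +$728.49 → -$114.72
  Feb: +$728.49 → $613.77
  Mar: +$728.49 → $1,342.26
  Apr: +$728.49 − $903.12 → $1,167.63
  May: +$728.49 − $4,810.08 → -$2,913.96
  Jun: +$728.49 → -$2,185.47
  Jul: +$728.49 → -$1,456.98
  Aug: +$728.49 → -$728.49
  Sep: +$728.49 → $0.00
Lowest trial balance = -$2,913.96 (May)
Initial deposit = cushion − low point = $1,456.98 − (-$2,913.96) = $4,370.94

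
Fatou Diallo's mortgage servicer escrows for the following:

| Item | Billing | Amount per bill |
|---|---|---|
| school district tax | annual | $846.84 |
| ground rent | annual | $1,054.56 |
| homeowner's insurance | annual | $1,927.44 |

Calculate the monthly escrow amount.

School district tax — $846.84/yr
Ground rent — $1,054.56/yr
Homeowner's insurance — $1,927.44/yr
Annual escrow total = $846.84 + $1,054.56 + $1,927.44 = $3,828.84
Monthly escrow = $3,828.84 / 12 = $319.07

$319.07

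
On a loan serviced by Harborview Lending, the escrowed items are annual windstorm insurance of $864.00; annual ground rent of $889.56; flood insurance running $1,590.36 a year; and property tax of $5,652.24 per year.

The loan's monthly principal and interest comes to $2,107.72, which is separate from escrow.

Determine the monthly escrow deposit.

$749.68

Windstorm insurance — $864.00 per year
Ground rent — $889.56 per year
Flood insurance — $1,590.36 per year
Property tax — $5,652.24 per year
Yearly total = $864.00 + $889.56 + $1,590.36 + $5,652.24 = $8,996.16
Monthly = $8,996.16 / 12 = $749.68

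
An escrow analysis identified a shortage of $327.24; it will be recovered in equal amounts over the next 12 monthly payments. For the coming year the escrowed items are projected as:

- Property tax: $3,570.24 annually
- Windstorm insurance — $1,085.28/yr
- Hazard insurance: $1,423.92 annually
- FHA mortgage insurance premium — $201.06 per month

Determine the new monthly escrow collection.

$734.95

Property tax — $3,570.24/yr
Windstorm insurance — $1,085.28/yr
Hazard insurance — $1,423.92/yr
FHA mortgage insurance premium — $201.06 × 12 = $2,412.72/yr
Total annual escrow = $3,570.24 + $1,085.28 + $1,423.92 + $2,412.72 = $8,492.16
Per month = $8,492.16 / 12 = $707.68
Shortage per month = $327.24 / 12 = $27.27
Adjusted monthly = $707.68 + $27.27 = $734.95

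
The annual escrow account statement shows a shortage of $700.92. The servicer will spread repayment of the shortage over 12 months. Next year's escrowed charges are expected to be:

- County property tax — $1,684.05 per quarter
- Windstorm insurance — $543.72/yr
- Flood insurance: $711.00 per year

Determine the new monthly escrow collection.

County property tax = $1,684.05 × 4 = $6,736.20 per year
Windstorm insurance = $543.72 per year
Flood insurance = $711.00 per year
Total per year = $6,736.20 + $543.72 + $711.00 = $7,990.92
Per month = $7,990.92 ÷ 12 = $665.91
Monthly shortage recovery: $700.92 ÷ 12 = $58.41
Adjusted monthly = $665.91 + $58.41 = $724.32

$724.32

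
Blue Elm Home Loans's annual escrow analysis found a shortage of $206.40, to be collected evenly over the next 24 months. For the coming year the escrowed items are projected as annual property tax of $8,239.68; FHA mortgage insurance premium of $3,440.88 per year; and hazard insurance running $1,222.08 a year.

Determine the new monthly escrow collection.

$1,083.82

Property tax: $8,239.68 annually
FHA mortgage insurance premium: $3,440.88 annually
Hazard insurance: $1,222.08 annually
Total annual escrow = $8,239.68 + $3,440.88 + $1,222.08 = $12,902.64
Monthly = $12,902.64 / 12 = $1,075.22
Shortage spread = $206.40 / 24 = $8.60/mo
New monthly escrow = $1,075.22 + $8.60 = $1,083.82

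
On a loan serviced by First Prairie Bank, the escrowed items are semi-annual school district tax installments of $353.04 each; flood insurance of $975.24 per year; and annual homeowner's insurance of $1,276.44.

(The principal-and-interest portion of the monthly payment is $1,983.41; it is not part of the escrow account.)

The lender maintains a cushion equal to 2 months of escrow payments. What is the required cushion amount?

School district tax — $353.04 × 2 = $706.08 per year
Flood insurance — $975.24 per year
Homeowner's insurance — $1,276.44 per year
Total annual escrow = $706.08 + $975.24 + $1,276.44 = $2,957.76
Monthly = $2,957.76 / 12 = $246.48
Cushion = 2 × $246.48 = $492.96

$492.96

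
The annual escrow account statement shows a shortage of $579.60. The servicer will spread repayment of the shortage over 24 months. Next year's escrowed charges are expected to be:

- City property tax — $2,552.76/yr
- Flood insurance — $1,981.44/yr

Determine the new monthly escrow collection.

$402.00

City property tax = $2,552.76 annually
Flood insurance = $1,981.44 annually
Total per year = $2,552.76 + $1,981.44 = $4,534.20
Monthly = $4,534.20 / 12 = $377.85
Monthly shortage recovery: $579.60 ÷ 24 = $24.15
Adjusted monthly = $377.85 + $24.15 = $402.00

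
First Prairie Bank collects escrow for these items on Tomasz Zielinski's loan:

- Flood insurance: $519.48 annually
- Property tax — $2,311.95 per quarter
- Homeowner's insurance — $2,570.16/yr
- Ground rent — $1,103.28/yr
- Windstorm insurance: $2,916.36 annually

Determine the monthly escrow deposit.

Flood insurance = $519.48
Property tax = $2,311.95 × 4 = $9,247.80
Homeowner's insurance = $2,570.16
Ground rent = $1,103.28
Windstorm insurance = $2,916.36
Yearly total = $16,357.08
Monthly escrow = $16,357.08 / 12 = $1,363.09

$1,363.09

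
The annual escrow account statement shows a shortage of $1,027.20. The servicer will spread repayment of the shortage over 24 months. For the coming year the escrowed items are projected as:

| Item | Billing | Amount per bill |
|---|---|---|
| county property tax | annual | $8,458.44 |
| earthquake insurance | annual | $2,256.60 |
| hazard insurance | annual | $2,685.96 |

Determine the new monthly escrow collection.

County property tax = $8,458.44/yr
Earthquake insurance = $2,256.60/yr
Hazard insurance = $2,685.96/yr
Total per year = $8,458.44 + $2,256.60 + $2,685.96 = $13,401.00
Per month = $13,401.00 ÷ 12 = $1,116.75
Monthly shortage recovery: $1,027.20 ÷ 24 = $42.80
New monthly escrow = $1,116.75 + $42.80 = $1,159.55

$1,159.55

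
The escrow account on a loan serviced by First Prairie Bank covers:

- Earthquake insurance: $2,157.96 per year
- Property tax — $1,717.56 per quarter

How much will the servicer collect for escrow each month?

Earthquake insurance = $2,157.96
Property tax = $1,717.56 × 4 = $6,870.24
Yearly total = $2,157.96 + $6,870.24 = $9,028.20
Monthly = $9,028.20 ÷ 12 = $752.35

$752.35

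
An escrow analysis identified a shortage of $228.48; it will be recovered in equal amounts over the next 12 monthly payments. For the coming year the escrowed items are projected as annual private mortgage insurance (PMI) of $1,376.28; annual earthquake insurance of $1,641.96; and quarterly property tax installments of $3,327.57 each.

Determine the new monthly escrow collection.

Private mortgage insurance (PMI) = $1,376.28 annually
Earthquake insurance = $1,641.96 annually
Property tax = $3,327.57 × 4 = $13,310.28 annually
Annual escrow total = $1,376.28 + $1,641.96 + $13,310.28 = $16,328.52
Monthly = $16,328.52 / 12 = $1,360.71
Monthly shortage recovery: $228.48 ÷ 12 = $19.04
New monthly escrow = $1,360.71 + $19.04 = $1,379.75

$1,379.75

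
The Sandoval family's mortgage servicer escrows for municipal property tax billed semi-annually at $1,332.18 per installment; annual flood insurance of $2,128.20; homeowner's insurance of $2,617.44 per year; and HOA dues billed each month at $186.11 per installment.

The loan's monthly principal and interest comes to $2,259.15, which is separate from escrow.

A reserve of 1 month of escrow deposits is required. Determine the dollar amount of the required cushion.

Municipal property tax: $1,332.18 × 2 = $2,664.36 per year
Flood insurance: $2,128.20 per year
Homeowner's insurance: $2,617.44 per year
HOA dues: $186.11 × 12 = $2,233.32 per year
Total annual escrow = $2,664.36 + $2,128.20 + $2,617.44 + $2,233.32 = $9,643.32
Monthly = $9,643.32 / 12 = $803.61
Cushion = 1 × $803.61 = $803.61

$803.61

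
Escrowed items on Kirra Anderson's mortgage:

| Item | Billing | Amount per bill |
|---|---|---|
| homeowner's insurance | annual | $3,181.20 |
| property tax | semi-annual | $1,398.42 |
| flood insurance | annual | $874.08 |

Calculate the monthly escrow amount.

Homeowner's insurance = $3,181.20
Property tax = $1,398.42 × 2 = $2,796.84
Flood insurance = $874.08
Annual escrow total = $3,181.20 + $2,796.84 + $874.08 = $6,852.12
Monthly = $6,852.12 / 12 = $571.01

$571.01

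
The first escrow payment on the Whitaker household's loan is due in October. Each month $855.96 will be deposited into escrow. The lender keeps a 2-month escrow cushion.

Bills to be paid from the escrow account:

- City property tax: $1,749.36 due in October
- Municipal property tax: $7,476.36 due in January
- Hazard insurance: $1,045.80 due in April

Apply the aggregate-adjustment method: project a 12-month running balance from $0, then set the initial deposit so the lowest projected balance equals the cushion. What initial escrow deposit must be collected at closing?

Cushion = 2 × $855.96 = $1,711.92
Trial balance (start $0, +$855.96 each month, − disbursements):
  Oct: +$855.96 − $1,749.36 → -$893.40
  Nov: +$855.96 → -$37.44
  Dec: +$855.96 → $818.52
  Jan: +$855.96 − $7,476.36 → -$5,801.88
  Feb: +$855.96 → -$4,945.92
  Mar: +$855.96 → -$4,089.96
  Apr: +$855.96 − $1,045.80 → -$4,279.80
  May: +$855.96 → -$3,423.84
  Jun: +$855.96 → -$2,567.88
  Jul: +$855.96 → -$1,711.92
  Aug: +$855.96 → -$855.96
  Sep: +$855.96 → $0.00
Lowest trial balance = -$5,801.88 (Jan)
Initial deposit = cushion − low point = $1,711.92 − (-$5,801.88) = $7,513.80

$7,513.80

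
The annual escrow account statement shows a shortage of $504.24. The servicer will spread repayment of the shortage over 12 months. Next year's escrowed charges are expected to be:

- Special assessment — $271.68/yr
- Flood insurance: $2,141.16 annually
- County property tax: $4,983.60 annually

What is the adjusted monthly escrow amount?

Special assessment = $271.68/yr
Flood insurance = $2,141.16/yr
County property tax = $4,983.60/yr
Combined annual = $271.68 + $2,141.16 + $4,983.60 = $7,396.44
Base monthly escrow = $7,396.44 / 12 = $616.37
Shortage per month = $504.24 ÷ 12 = $42.02
New monthly escrow = $616.37 + $42.02 = $658.39

$658.39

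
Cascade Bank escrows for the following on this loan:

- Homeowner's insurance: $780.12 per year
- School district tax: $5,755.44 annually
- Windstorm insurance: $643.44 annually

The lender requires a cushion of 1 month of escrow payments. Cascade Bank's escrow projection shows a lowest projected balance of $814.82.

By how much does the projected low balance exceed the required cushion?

Homeowner's insurance: $780.12 per year
School district tax: $5,755.44 per year
Windstorm insurance: $643.44 per year
Combined annual = $780.12 + $5,755.44 + $643.44 = $7,179.00
Base monthly escrow = $7,179.00 ÷ 12 = $598.25
Required cushion = 1 × $598.25 = $598.25
Surplus = $814.82 − $598.25 = $216.57

$216.57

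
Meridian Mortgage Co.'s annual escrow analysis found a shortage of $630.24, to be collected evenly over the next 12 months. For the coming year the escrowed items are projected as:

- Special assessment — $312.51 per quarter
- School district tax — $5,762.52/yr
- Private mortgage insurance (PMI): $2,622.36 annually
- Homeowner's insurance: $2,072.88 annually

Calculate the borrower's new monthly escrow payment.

$1,028.17

Special assessment: $312.51 × 4 = $1,250.04 per year
School district tax: $5,762.52 per year
Private mortgage insurance (PMI): $2,622.36 per year
Homeowner's insurance: $2,072.88 per year
Yearly total = $1,250.04 + $5,762.52 + $2,622.36 + $2,072.88 = $11,707.80
Base monthly escrow = $11,707.80 / 12 = $975.65
Shortage spread = $630.24 ÷ 12 = $52.52/mo
New monthly escrow = $975.65 + $52.52 = $1,028.17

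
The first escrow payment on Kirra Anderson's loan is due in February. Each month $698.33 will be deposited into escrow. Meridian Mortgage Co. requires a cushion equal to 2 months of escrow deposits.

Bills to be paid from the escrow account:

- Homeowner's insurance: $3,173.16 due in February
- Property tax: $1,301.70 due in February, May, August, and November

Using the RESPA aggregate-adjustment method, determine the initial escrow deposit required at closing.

$5,173.19

Cushion = 2 × $698.33 = $1,396.66
Trial balance (start $0, +$698.33 each month, − disbursements):
  Feb: +$698.33 − $4,474.86 → -$3,776.53
  Mar: +$698.33 → -$3,078.20
  Apr: +$698.33 → -$2,379.87
  May: +$698.33 − $1,301.70 → -$2,983.24
  Jun: +$698.33 → -$2,284.91
  Jul: +$698.33 → -$1,586.58
  Aug: +$698.33 − $1,301.70 → -$2,189.95
  Sep: +$698.33 → -$1,491.62
  Oct: +$698.33 → -$793.29
  Nov: +$698.33 − $1,301.70 → -$1,396.66
  Dec: +$698.33 → -$698.33
  Jan: +$698.33 → $0.00
Lowest trial balance = -$3,776.53 (Feb)
Initial deposit = cushion − low point = $1,396.66 − (-$3,776.53) = $5,173.19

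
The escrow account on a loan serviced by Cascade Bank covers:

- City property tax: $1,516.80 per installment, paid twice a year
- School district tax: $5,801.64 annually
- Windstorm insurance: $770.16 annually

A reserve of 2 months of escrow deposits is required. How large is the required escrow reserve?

City property tax — $1,516.80 × 2 = $3,033.60 annually
School district tax — $5,801.64 annually
Windstorm insurance — $770.16 annually
Annual escrow total = $3,033.60 + $5,801.64 + $770.16 = $9,605.40
Base monthly escrow = $9,605.40 ÷ 12 = $800.45
Cushion = 2 × $800.45 = $1,600.90

$1,600.90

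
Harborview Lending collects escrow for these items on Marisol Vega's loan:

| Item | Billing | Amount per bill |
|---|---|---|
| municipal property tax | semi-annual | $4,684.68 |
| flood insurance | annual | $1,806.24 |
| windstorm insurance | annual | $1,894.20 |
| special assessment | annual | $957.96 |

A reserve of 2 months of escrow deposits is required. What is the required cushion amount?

$2,337.96

Municipal property tax: $4,684.68 × 2 = $9,369.36 annually
Flood insurance: $1,806.24 annually
Windstorm insurance: $1,894.20 annually
Special assessment: $957.96 annually
Total per year = $14,027.76
Base monthly escrow = $14,027.76 ÷ 12 = $1,168.98
Required cushion = 2 × $1,168.98 = $2,337.96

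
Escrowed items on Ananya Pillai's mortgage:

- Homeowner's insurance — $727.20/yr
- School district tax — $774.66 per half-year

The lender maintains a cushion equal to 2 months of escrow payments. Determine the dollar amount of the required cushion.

Homeowner's insurance: $727.20 per year
School district tax: $774.66 × 2 = $1,549.32 per year
Yearly total = $2,276.52
Base monthly escrow = $2,276.52 / 12 = $189.71
Reserve = 2 × $189.71 = $379.42

$379.42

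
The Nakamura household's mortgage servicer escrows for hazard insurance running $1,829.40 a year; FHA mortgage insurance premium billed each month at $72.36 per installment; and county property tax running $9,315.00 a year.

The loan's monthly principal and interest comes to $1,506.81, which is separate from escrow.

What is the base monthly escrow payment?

Hazard insurance = $1,829.40 per year
FHA mortgage insurance premium = $72.36 × 12 = $868.32 per year
County property tax = $9,315.00 per year
Annual escrow total = $12,012.72
Monthly = $12,012.72 ÷ 12 = $1,001.06

$1,001.06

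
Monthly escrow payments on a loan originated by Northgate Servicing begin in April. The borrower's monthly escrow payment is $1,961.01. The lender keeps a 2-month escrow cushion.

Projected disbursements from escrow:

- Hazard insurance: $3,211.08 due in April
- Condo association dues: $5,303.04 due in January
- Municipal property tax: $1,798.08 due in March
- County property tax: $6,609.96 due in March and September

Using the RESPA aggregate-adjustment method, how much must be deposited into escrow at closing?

Cushion = 2 × $1,961.01 = $3,922.02
Trial balance (start $0, +$1,961.01 each month, − disbursements):
  Apr: +$1,961.01 − $3,211.08 → -$1,250.07
  May: +$1,961.01 → $710.94
  Jun: +$1,961.01 → $2,671.95
  Jul: +$1,961.01 → $4,632.96
  Aug: +$1,961.01 → $6,593.97
  Sep: +$1,961.01 − $6,609.96 → $1,945.02
  Oct: +$1,961.01 → $3,906.03
  Nov: +$1,961.01 → $5,867.04
  Dec: +$1,961.01 → $7,828.05
  Jan: +$1,961.01 − $5,303.04 → $4,486.02
  Feb: +$1,961.01 → $6,447.03
  Mar: +$1,961.01 − $8,408.04 → $0.00
Lowest trial balance = -$1,250.07 (Apr)
Initial deposit = cushion − low point = $3,922.02 − (-$1,250.07) = $5,172.09

$5,172.09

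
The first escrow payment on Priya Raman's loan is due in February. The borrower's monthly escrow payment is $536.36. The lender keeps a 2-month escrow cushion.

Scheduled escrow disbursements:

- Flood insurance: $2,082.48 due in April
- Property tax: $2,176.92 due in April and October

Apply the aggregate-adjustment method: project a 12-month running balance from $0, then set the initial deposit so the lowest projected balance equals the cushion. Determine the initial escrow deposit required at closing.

$3,723.04

Cushion = 2 × $536.36 = $1,072.72
Trial balance (start $0, +$536.36 each month, − disbursements):
  Feb: +$536.36 → $536.36
  Mar: +$536.36 → $1,072.72
  Apr: +$536.36 − $4,259.40 → -$2,650.32
  May: +$536.36 → -$2,113.96
  Jun: +$536.36 → -$1,577.60
  Jul: +$536.36 → -$1,041.24
  Aug: +$536.36 → -$504.88
  Sep: +$536.36 → $31.48
  Oct: +$536.36 − $2,176.92 → -$1,609.08
  Nov: +$536.36 → -$1,072.72
  Dec: +$536.36 → -$536.36
  Jan: +$536.36 → $0.00
Lowest trial balance = -$2,650.32 (Apr)
Initial deposit = cushion − low point = $1,072.72 − (-$2,650.32) = $3,723.04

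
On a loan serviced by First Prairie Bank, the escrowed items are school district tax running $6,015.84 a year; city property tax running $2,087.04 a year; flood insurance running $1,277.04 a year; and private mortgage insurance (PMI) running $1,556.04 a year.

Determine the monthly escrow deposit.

$911.33

School district tax: $6,015.84 per year
City property tax: $2,087.04 per year
Flood insurance: $1,277.04 per year
Private mortgage insurance (PMI): $1,556.04 per year
Annual escrow total = $10,935.96
Monthly = $10,935.96 ÷ 12 = $911.33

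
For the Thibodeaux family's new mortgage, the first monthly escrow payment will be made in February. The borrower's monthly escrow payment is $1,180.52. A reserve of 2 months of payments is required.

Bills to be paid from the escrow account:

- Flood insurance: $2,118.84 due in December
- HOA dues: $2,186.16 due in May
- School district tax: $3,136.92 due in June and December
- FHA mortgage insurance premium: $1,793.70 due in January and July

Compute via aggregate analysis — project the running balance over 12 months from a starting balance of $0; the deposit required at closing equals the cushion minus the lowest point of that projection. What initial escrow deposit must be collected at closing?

$2,394.70

Cushion = 2 × $1,180.52 = $2,361.04
Trial balance (start $0, +$1,180.52 each month, − disbursements):
  Feb: +$1,180.52 → $1,180.52
  Mar: +$1,180.52 → $2,361.04
  Apr: +$1,180.52 → $3,541.56
  May: +$1,180.52 − $2,186.16 → $2,535.92
  Jun: +$1,180.52 − $3,136.92 → $579.52
  Jul: +$1,180.52 − $1,793.70 → -$33.66
  Aug: +$1,180.52 → $1,146.86
  Sep: +$1,180.52 → $2,327.38
  Oct: +$1,180.52 → $3,507.90
  Nov: +$1,180.52 → $4,688.42
  Dec: +$1,180.52 − $5,255.76 → $613.18
  Jan: +$1,180.52 − $1,793.70 → $0.00
Lowest trial balance = -$33.66 (Jul)
Initial deposit = cushion − low point = $2,361.04 − (-$33.66) = $2,394.70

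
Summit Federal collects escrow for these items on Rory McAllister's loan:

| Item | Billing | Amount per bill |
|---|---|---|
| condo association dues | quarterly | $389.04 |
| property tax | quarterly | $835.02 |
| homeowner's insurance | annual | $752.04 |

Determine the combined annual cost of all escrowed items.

$5,648.28

Condo association dues: $389.04 × 4 = $1,556.16
Property tax: $835.02 × 4 = $3,340.08
Homeowner's insurance: $752.04
Total per year = $5,648.28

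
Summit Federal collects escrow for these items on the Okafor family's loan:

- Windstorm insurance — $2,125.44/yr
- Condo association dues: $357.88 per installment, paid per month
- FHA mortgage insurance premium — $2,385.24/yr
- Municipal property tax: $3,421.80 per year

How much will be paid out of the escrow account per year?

Windstorm insurance = $2,125.44/yr
Condo association dues = $357.88 × 12 = $4,294.56/yr
FHA mortgage insurance premium = $2,385.24/yr
Municipal property tax = $3,421.80/yr
Annual escrow total = $2,125.44 + $4,294.56 + $2,385.24 + $3,421.80 = $12,227.04

$12,227.04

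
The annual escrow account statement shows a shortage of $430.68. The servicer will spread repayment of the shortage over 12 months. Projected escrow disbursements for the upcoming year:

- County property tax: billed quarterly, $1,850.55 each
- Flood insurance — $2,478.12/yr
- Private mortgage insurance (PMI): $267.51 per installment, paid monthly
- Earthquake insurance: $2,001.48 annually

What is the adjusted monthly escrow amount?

County property tax = $1,850.55 × 4 = $7,402.20 per year
Flood insurance = $2,478.12 per year
Private mortgage insurance (PMI) = $267.51 × 12 = $3,210.12 per year
Earthquake insurance = $2,001.48 per year
Total per year = $7,402.20 + $2,478.12 + $3,210.12 + $2,001.48 = $15,091.92
Per month = $15,091.92 ÷ 12 = $1,257.66
Monthly shortage recovery: $430.68 / 12 = $35.89
New monthly escrow = $1,257.66 + $35.89 = $1,293.55

$1,293.55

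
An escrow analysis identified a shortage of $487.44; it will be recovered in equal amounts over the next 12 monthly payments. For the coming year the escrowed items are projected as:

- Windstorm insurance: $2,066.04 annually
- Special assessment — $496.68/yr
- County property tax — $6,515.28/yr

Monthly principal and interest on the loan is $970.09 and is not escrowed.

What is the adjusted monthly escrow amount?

Windstorm insurance = $2,066.04/yr
Special assessment = $496.68/yr
County property tax = $6,515.28/yr
Total annual escrow = $2,066.04 + $496.68 + $6,515.28 = $9,078.00
Per month = $9,078.00 ÷ 12 = $756.50
Shortage per month = $487.44 ÷ 12 = $40.62
Adjusted monthly = $756.50 + $40.62 = $797.12

$797.12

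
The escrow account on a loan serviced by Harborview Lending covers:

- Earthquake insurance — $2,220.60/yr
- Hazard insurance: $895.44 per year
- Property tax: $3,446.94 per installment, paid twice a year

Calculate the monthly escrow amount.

Earthquake insurance — $2,220.60 annually
Hazard insurance — $895.44 annually
Property tax — $3,446.94 × 2 = $6,893.88 annually
Total per year = $2,220.60 + $895.44 + $6,893.88 = $10,009.92
Per month = $10,009.92 / 12 = $834.16

$834.16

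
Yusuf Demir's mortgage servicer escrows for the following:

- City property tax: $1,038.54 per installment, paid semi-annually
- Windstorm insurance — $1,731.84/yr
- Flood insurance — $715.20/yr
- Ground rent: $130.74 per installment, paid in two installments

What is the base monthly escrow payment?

$398.80

City property tax — $1,038.54 × 2 = $2,077.08
Windstorm insurance — $1,731.84
Flood insurance — $715.20
Ground rent — $130.74 × 2 = $261.48
Yearly total = $4,785.60
Monthly = $4,785.60 / 12 = $398.80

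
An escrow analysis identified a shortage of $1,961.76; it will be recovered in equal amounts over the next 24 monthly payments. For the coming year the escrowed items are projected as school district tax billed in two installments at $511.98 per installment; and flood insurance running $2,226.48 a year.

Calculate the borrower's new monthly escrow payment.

$352.61

School district tax — $511.98 × 2 = $1,023.96 annually
Flood insurance — $2,226.48 annually
Total annual escrow = $1,023.96 + $2,226.48 = $3,250.44
Per month = $3,250.44 ÷ 12 = $270.87
Shortage per month = $1,961.76 / 24 = $81.74
Adjusted monthly = $270.87 + $81.74 = $352.61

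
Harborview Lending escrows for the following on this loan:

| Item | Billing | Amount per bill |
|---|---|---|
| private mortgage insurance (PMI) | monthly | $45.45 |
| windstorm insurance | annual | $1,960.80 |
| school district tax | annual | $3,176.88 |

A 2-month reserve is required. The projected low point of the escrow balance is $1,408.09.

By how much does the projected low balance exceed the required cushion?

Private mortgage insurance (PMI) — $45.45 × 12 = $545.40/yr
Windstorm insurance — $1,960.80/yr
School district tax — $3,176.88/yr
Total per year = $5,683.08
Monthly = $5,683.08 / 12 = $473.59
Required reserve = 2 × $473.59 = $947.18
Surplus = $1,408.09 − $947.18 = $460.91

$460.91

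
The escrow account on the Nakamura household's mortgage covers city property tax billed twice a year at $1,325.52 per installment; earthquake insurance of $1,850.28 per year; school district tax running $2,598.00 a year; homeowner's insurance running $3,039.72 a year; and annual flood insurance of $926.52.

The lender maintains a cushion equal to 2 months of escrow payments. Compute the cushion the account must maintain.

$1,844.26

City property tax — $1,325.52 × 2 = $2,651.04/yr
Earthquake insurance — $1,850.28/yr
School district tax — $2,598.00/yr
Homeowner's insurance — $3,039.72/yr
Flood insurance — $926.52/yr
Yearly total = $11,065.56
Monthly escrow = $11,065.56 ÷ 12 = $922.13
Reserve = 2 × $922.13 = $1,844.26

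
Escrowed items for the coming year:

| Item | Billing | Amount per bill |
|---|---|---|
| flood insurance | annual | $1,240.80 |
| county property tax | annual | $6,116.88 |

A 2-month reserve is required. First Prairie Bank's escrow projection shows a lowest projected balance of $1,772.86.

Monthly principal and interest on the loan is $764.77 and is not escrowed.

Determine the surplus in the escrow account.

$546.58

Flood insurance = $1,240.80/yr
County property tax = $6,116.88/yr
Annual escrow total = $7,357.68
Monthly escrow = $7,357.68 / 12 = $613.14
Required reserve = 2 × $613.14 = $1,226.28
Surplus = $1,772.86 − $1,226.28 = $546.58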